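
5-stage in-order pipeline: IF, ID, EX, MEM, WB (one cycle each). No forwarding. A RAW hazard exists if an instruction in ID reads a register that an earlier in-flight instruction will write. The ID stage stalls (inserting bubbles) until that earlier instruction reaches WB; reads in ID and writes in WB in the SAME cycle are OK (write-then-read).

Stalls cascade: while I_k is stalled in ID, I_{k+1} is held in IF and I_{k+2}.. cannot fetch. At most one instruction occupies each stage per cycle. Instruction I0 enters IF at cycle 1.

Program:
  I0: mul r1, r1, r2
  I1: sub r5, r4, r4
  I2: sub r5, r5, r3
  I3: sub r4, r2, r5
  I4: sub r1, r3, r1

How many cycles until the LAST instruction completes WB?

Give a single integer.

Answer: 13

Derivation:
I0 mul r1 <- r1,r2: IF@1 ID@2 stall=0 (-) EX@3 MEM@4 WB@5
I1 sub r5 <- r4,r4: IF@2 ID@3 stall=0 (-) EX@4 MEM@5 WB@6
I2 sub r5 <- r5,r3: IF@3 ID@4 stall=2 (RAW on I1.r5 (WB@6)) EX@7 MEM@8 WB@9
I3 sub r4 <- r2,r5: IF@4 ID@7 stall=2 (RAW on I2.r5 (WB@9)) EX@10 MEM@11 WB@12
I4 sub r1 <- r3,r1: IF@7 ID@10 stall=0 (-) EX@11 MEM@12 WB@13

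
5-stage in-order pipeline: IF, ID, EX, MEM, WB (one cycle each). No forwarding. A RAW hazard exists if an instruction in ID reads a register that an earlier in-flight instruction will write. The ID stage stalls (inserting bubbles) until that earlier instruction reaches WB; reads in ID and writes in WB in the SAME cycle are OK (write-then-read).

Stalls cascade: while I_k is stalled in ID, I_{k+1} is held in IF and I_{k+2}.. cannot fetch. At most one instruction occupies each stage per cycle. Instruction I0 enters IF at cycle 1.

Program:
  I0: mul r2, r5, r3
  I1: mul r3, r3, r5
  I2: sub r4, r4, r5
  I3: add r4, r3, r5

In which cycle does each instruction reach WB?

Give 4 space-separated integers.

Answer: 5 6 7 9

Derivation:
I0 mul r2 <- r5,r3: IF@1 ID@2 stall=0 (-) EX@3 MEM@4 WB@5
I1 mul r3 <- r3,r5: IF@2 ID@3 stall=0 (-) EX@4 MEM@5 WB@6
I2 sub r4 <- r4,r5: IF@3 ID@4 stall=0 (-) EX@5 MEM@6 WB@7
I3 add r4 <- r3,r5: IF@4 ID@5 stall=1 (RAW on I1.r3 (WB@6)) EX@7 MEM@8 WB@9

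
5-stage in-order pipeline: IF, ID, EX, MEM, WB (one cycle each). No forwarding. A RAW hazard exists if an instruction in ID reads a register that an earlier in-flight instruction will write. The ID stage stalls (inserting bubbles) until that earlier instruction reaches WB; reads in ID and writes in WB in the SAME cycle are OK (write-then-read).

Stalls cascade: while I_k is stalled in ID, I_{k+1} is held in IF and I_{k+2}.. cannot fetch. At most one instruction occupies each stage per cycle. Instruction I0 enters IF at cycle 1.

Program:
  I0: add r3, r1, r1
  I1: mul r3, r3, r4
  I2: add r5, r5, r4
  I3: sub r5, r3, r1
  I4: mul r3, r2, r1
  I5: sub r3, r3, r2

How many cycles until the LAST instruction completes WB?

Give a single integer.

Answer: 15

Derivation:
I0 add r3 <- r1,r1: IF@1 ID@2 stall=0 (-) EX@3 MEM@4 WB@5
I1 mul r3 <- r3,r4: IF@2 ID@3 stall=2 (RAW on I0.r3 (WB@5)) EX@6 MEM@7 WB@8
I2 add r5 <- r5,r4: IF@3 ID@6 stall=0 (-) EX@7 MEM@8 WB@9
I3 sub r5 <- r3,r1: IF@6 ID@7 stall=1 (RAW on I1.r3 (WB@8)) EX@9 MEM@10 WB@11
I4 mul r3 <- r2,r1: IF@7 ID@9 stall=0 (-) EX@10 MEM@11 WB@12
I5 sub r3 <- r3,r2: IF@9 ID@10 stall=2 (RAW on I4.r3 (WB@12)) EX@13 MEM@14 WB@15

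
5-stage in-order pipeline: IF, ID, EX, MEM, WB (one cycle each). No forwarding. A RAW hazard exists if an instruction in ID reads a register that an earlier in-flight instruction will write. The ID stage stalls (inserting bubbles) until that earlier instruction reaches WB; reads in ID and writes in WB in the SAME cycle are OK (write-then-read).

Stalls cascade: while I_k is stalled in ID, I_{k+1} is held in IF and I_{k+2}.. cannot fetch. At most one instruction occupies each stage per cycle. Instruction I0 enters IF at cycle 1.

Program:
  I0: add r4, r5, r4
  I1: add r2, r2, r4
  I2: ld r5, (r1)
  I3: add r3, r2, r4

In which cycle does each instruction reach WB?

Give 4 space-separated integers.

Answer: 5 8 9 11

Derivation:
I0 add r4 <- r5,r4: IF@1 ID@2 stall=0 (-) EX@3 MEM@4 WB@5
I1 add r2 <- r2,r4: IF@2 ID@3 stall=2 (RAW on I0.r4 (WB@5)) EX@6 MEM@7 WB@8
I2 ld r5 <- r1: IF@3 ID@6 stall=0 (-) EX@7 MEM@8 WB@9
I3 add r3 <- r2,r4: IF@6 ID@7 stall=1 (RAW on I1.r2 (WB@8)) EX@9 MEM@10 WB@11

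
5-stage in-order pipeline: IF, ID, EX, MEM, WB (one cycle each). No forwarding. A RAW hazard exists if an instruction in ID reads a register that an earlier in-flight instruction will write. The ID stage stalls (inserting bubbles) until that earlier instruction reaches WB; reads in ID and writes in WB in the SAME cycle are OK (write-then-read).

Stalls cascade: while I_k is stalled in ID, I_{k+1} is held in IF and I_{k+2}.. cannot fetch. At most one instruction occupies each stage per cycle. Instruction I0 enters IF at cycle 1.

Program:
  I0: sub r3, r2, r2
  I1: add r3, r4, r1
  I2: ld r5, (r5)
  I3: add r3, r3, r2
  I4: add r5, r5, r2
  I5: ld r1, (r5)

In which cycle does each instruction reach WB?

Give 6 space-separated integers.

Answer: 5 6 7 9 10 13

Derivation:
I0 sub r3 <- r2,r2: IF@1 ID@2 stall=0 (-) EX@3 MEM@4 WB@5
I1 add r3 <- r4,r1: IF@2 ID@3 stall=0 (-) EX@4 MEM@5 WB@6
I2 ld r5 <- r5: IF@3 ID@4 stall=0 (-) EX@5 MEM@6 WB@7
I3 add r3 <- r3,r2: IF@4 ID@5 stall=1 (RAW on I1.r3 (WB@6)) EX@7 MEM@8 WB@9
I4 add r5 <- r5,r2: IF@5 ID@7 stall=0 (-) EX@8 MEM@9 WB@10
I5 ld r1 <- r5: IF@7 ID@8 stall=2 (RAW on I4.r5 (WB@10)) EX@11 MEM@12 WB@13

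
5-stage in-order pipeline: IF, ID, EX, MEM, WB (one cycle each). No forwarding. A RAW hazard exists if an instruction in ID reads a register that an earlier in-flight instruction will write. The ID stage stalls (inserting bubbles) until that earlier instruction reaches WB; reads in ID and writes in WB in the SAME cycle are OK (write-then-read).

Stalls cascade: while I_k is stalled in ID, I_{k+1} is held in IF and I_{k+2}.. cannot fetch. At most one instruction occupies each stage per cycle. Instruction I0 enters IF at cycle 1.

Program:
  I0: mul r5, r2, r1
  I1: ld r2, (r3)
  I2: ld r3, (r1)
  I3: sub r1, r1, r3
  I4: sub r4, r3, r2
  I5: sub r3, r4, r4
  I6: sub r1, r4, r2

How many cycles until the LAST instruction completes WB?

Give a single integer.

Answer: 15

Derivation:
I0 mul r5 <- r2,r1: IF@1 ID@2 stall=0 (-) EX@3 MEM@4 WB@5
I1 ld r2 <- r3: IF@2 ID@3 stall=0 (-) EX@4 MEM@5 WB@6
I2 ld r3 <- r1: IF@3 ID@4 stall=0 (-) EX@5 MEM@6 WB@7
I3 sub r1 <- r1,r3: IF@4 ID@5 stall=2 (RAW on I2.r3 (WB@7)) EX@8 MEM@9 WB@10
I4 sub r4 <- r3,r2: IF@5 ID@8 stall=0 (-) EX@9 MEM@10 WB@11
I5 sub r3 <- r4,r4: IF@8 ID@9 stall=2 (RAW on I4.r4 (WB@11)) EX@12 MEM@13 WB@14
I6 sub r1 <- r4,r2: IF@9 ID@12 stall=0 (-) EX@13 MEM@14 WB@15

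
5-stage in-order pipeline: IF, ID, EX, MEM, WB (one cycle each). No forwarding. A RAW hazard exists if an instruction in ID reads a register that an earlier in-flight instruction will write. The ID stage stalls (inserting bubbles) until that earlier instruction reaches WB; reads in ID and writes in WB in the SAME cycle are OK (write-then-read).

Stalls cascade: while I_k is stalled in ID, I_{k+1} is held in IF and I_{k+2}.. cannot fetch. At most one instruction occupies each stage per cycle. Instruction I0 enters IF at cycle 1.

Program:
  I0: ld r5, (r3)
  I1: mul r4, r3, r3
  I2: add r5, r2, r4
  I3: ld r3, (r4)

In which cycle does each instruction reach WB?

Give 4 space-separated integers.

I0 ld r5 <- r3: IF@1 ID@2 stall=0 (-) EX@3 MEM@4 WB@5
I1 mul r4 <- r3,r3: IF@2 ID@3 stall=0 (-) EX@4 MEM@5 WB@6
I2 add r5 <- r2,r4: IF@3 ID@4 stall=2 (RAW on I1.r4 (WB@6)) EX@7 MEM@8 WB@9
I3 ld r3 <- r4: IF@4 ID@7 stall=0 (-) EX@8 MEM@9 WB@10

Answer: 5 6 9 10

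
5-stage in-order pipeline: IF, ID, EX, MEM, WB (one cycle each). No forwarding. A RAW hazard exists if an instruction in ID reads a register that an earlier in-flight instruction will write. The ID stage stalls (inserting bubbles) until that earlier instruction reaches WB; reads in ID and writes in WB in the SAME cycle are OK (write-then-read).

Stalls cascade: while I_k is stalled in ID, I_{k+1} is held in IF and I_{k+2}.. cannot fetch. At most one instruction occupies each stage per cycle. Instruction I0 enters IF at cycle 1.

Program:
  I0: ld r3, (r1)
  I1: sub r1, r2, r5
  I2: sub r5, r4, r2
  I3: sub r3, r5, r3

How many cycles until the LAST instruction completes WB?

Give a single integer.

Answer: 10

Derivation:
I0 ld r3 <- r1: IF@1 ID@2 stall=0 (-) EX@3 MEM@4 WB@5
I1 sub r1 <- r2,r5: IF@2 ID@3 stall=0 (-) EX@4 MEM@5 WB@6
I2 sub r5 <- r4,r2: IF@3 ID@4 stall=0 (-) EX@5 MEM@6 WB@7
I3 sub r3 <- r5,r3: IF@4 ID@5 stall=2 (RAW on I2.r5 (WB@7)) EX@8 MEM@9 WB@10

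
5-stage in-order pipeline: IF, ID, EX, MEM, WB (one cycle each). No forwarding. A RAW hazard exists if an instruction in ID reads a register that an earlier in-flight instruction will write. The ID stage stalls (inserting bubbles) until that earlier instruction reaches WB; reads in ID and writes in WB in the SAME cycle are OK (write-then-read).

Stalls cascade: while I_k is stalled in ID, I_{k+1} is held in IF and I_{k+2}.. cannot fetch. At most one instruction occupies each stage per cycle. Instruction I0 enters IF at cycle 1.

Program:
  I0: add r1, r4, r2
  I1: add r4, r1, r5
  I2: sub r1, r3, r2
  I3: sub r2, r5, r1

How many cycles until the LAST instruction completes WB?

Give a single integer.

I0 add r1 <- r4,r2: IF@1 ID@2 stall=0 (-) EX@3 MEM@4 WB@5
I1 add r4 <- r1,r5: IF@2 ID@3 stall=2 (RAW on I0.r1 (WB@5)) EX@6 MEM@7 WB@8
I2 sub r1 <- r3,r2: IF@3 ID@6 stall=0 (-) EX@7 MEM@8 WB@9
I3 sub r2 <- r5,r1: IF@6 ID@7 stall=2 (RAW on I2.r1 (WB@9)) EX@10 MEM@11 WB@12

Answer: 12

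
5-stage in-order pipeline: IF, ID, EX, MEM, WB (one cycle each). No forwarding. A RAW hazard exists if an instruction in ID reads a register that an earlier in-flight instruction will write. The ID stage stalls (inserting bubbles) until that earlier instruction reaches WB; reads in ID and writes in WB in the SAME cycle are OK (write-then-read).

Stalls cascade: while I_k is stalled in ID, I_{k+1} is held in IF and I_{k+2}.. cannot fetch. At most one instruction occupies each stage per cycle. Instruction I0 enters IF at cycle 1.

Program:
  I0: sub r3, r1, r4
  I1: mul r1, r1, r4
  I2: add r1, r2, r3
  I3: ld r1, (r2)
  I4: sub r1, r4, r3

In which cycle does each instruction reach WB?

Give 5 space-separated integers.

Answer: 5 6 8 9 10

Derivation:
I0 sub r3 <- r1,r4: IF@1 ID@2 stall=0 (-) EX@3 MEM@4 WB@5
I1 mul r1 <- r1,r4: IF@2 ID@3 stall=0 (-) EX@4 MEM@5 WB@6
I2 add r1 <- r2,r3: IF@3 ID@4 stall=1 (RAW on I0.r3 (WB@5)) EX@6 MEM@7 WB@8
I3 ld r1 <- r2: IF@4 ID@6 stall=0 (-) EX@7 MEM@8 WB@9
I4 sub r1 <- r4,r3: IF@6 ID@7 stall=0 (-) EX@8 MEM@9 WB@10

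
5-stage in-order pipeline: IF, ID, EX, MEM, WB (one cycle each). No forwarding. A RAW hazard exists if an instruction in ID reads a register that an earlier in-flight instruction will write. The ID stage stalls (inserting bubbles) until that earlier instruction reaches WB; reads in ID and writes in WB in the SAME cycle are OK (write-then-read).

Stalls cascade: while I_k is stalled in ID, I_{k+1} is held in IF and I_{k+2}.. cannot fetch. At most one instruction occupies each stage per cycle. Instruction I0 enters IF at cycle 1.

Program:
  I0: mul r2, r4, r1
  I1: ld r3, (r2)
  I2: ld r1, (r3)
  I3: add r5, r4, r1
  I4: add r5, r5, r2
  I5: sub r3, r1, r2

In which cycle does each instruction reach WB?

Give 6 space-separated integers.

I0 mul r2 <- r4,r1: IF@1 ID@2 stall=0 (-) EX@3 MEM@4 WB@5
I1 ld r3 <- r2: IF@2 ID@3 stall=2 (RAW on I0.r2 (WB@5)) EX@6 MEM@7 WB@8
I2 ld r1 <- r3: IF@3 ID@6 stall=2 (RAW on I1.r3 (WB@8)) EX@9 MEM@10 WB@11
I3 add r5 <- r4,r1: IF@6 ID@9 stall=2 (RAW on I2.r1 (WB@11)) EX@12 MEM@13 WB@14
I4 add r5 <- r5,r2: IF@9 ID@12 stall=2 (RAW on I3.r5 (WB@14)) EX@15 MEM@16 WB@17
I5 sub r3 <- r1,r2: IF@12 ID@15 stall=0 (-) EX@16 MEM@17 WB@18

Answer: 5 8 11 14 17 18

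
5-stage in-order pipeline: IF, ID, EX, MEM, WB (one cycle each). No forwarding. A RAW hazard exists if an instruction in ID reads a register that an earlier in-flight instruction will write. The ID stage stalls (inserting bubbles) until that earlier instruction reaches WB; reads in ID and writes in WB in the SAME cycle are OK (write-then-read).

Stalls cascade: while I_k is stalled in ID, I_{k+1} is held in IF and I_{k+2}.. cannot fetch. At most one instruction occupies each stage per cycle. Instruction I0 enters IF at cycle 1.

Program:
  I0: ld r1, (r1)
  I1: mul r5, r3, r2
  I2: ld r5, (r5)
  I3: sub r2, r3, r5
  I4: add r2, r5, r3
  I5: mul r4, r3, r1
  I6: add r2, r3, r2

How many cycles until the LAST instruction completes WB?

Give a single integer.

Answer: 16

Derivation:
I0 ld r1 <- r1: IF@1 ID@2 stall=0 (-) EX@3 MEM@4 WB@5
I1 mul r5 <- r3,r2: IF@2 ID@3 stall=0 (-) EX@4 MEM@5 WB@6
I2 ld r5 <- r5: IF@3 ID@4 stall=2 (RAW on I1.r5 (WB@6)) EX@7 MEM@8 WB@9
I3 sub r2 <- r3,r5: IF@4 ID@7 stall=2 (RAW on I2.r5 (WB@9)) EX@10 MEM@11 WB@12
I4 add r2 <- r5,r3: IF@7 ID@10 stall=0 (-) EX@11 MEM@12 WB@13
I5 mul r4 <- r3,r1: IF@10 ID@11 stall=0 (-) EX@12 MEM@13 WB@14
I6 add r2 <- r3,r2: IF@11 ID@12 stall=1 (RAW on I4.r2 (WB@13)) EX@14 MEM@15 WB@16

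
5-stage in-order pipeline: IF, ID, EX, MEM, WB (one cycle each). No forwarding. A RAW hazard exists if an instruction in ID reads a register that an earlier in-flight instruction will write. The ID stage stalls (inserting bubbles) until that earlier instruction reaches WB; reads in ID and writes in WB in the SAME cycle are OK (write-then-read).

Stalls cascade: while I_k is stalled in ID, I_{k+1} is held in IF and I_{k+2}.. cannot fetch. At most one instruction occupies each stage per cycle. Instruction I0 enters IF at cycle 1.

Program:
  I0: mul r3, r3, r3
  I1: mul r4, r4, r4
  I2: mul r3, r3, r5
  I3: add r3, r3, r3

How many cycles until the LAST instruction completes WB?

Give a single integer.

Answer: 11

Derivation:
I0 mul r3 <- r3,r3: IF@1 ID@2 stall=0 (-) EX@3 MEM@4 WB@5
I1 mul r4 <- r4,r4: IF@2 ID@3 stall=0 (-) EX@4 MEM@5 WB@6
I2 mul r3 <- r3,r5: IF@3 ID@4 stall=1 (RAW on I0.r3 (WB@5)) EX@6 MEM@7 WB@8
I3 add r3 <- r3,r3: IF@4 ID@6 stall=2 (RAW on I2.r3 (WB@8)) EX@9 MEM@10 WB@11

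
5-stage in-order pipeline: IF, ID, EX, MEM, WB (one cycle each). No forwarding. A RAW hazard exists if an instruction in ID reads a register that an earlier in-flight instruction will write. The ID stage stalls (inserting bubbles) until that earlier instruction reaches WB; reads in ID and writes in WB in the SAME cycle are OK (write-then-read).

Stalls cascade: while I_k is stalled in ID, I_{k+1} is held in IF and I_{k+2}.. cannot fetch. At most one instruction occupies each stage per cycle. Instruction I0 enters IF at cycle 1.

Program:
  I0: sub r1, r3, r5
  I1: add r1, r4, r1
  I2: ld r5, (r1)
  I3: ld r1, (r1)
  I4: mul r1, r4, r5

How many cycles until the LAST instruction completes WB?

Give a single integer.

I0 sub r1 <- r3,r5: IF@1 ID@2 stall=0 (-) EX@3 MEM@4 WB@5
I1 add r1 <- r4,r1: IF@2 ID@3 stall=2 (RAW on I0.r1 (WB@5)) EX@6 MEM@7 WB@8
I2 ld r5 <- r1: IF@3 ID@6 stall=2 (RAW on I1.r1 (WB@8)) EX@9 MEM@10 WB@11
I3 ld r1 <- r1: IF@6 ID@9 stall=0 (-) EX@10 MEM@11 WB@12
I4 mul r1 <- r4,r5: IF@9 ID@10 stall=1 (RAW on I2.r5 (WB@11)) EX@12 MEM@13 WB@14

Answer: 14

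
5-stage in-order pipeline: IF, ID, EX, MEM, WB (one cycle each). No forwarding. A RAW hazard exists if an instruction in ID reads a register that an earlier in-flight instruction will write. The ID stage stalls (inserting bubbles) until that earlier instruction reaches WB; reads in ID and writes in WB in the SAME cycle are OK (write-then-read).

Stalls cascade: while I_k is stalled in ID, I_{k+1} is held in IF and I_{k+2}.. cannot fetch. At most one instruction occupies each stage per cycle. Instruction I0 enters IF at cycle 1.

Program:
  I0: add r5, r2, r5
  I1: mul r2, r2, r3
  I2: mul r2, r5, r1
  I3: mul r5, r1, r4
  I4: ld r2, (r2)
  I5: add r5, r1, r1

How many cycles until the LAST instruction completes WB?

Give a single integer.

Answer: 12

Derivation:
I0 add r5 <- r2,r5: IF@1 ID@2 stall=0 (-) EX@3 MEM@4 WB@5
I1 mul r2 <- r2,r3: IF@2 ID@3 stall=0 (-) EX@4 MEM@5 WB@6
I2 mul r2 <- r5,r1: IF@3 ID@4 stall=1 (RAW on I0.r5 (WB@5)) EX@6 MEM@7 WB@8
I3 mul r5 <- r1,r4: IF@4 ID@6 stall=0 (-) EX@7 MEM@8 WB@9
I4 ld r2 <- r2: IF@6 ID@7 stall=1 (RAW on I2.r2 (WB@8)) EX@9 MEM@10 WB@11
I5 add r5 <- r1,r1: IF@7 ID@9 stall=0 (-) EX@10 MEM@11 WB@12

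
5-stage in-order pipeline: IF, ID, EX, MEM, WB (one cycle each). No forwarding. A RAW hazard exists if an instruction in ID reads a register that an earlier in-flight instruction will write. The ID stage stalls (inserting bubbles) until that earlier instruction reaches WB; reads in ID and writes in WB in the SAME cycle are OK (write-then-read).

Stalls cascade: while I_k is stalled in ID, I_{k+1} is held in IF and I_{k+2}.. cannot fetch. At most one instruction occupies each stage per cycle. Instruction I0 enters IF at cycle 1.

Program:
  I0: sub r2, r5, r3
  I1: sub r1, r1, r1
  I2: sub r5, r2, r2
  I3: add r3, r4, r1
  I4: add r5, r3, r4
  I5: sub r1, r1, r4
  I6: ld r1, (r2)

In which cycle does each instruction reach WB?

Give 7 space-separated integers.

Answer: 5 6 8 9 12 13 14

Derivation:
I0 sub r2 <- r5,r3: IF@1 ID@2 stall=0 (-) EX@3 MEM@4 WB@5
I1 sub r1 <- r1,r1: IF@2 ID@3 stall=0 (-) EX@4 MEM@5 WB@6
I2 sub r5 <- r2,r2: IF@3 ID@4 stall=1 (RAW on I0.r2 (WB@5)) EX@6 MEM@7 WB@8
I3 add r3 <- r4,r1: IF@4 ID@6 stall=0 (-) EX@7 MEM@8 WB@9
I4 add r5 <- r3,r4: IF@6 ID@7 stall=2 (RAW on I3.r3 (WB@9)) EX@10 MEM@11 WB@12
I5 sub r1 <- r1,r4: IF@7 ID@10 stall=0 (-) EX@11 MEM@12 WB@13
I6 ld r1 <- r2: IF@10 ID@11 stall=0 (-) EX@12 MEM@13 WB@14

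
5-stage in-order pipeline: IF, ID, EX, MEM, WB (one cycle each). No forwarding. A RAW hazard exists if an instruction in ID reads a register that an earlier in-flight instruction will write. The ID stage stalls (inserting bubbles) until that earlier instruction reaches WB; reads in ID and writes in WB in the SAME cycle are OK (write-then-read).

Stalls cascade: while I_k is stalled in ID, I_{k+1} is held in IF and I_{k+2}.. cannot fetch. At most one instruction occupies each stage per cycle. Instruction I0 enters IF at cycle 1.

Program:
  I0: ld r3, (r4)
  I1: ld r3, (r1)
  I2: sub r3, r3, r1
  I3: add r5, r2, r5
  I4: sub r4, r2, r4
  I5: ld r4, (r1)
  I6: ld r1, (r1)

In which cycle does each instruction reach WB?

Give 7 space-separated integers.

I0 ld r3 <- r4: IF@1 ID@2 stall=0 (-) EX@3 MEM@4 WB@5
I1 ld r3 <- r1: IF@2 ID@3 stall=0 (-) EX@4 MEM@5 WB@6
I2 sub r3 <- r3,r1: IF@3 ID@4 stall=2 (RAW on I1.r3 (WB@6)) EX@7 MEM@8 WB@9
I3 add r5 <- r2,r5: IF@4 ID@7 stall=0 (-) EX@8 MEM@9 WB@10
I4 sub r4 <- r2,r4: IF@7 ID@8 stall=0 (-) EX@9 MEM@10 WB@11
I5 ld r4 <- r1: IF@8 ID@9 stall=0 (-) EX@10 MEM@11 WB@12
I6 ld r1 <- r1: IF@9 ID@10 stall=0 (-) EX@11 MEM@12 WB@13

Answer: 5 6 9 10 11 12 13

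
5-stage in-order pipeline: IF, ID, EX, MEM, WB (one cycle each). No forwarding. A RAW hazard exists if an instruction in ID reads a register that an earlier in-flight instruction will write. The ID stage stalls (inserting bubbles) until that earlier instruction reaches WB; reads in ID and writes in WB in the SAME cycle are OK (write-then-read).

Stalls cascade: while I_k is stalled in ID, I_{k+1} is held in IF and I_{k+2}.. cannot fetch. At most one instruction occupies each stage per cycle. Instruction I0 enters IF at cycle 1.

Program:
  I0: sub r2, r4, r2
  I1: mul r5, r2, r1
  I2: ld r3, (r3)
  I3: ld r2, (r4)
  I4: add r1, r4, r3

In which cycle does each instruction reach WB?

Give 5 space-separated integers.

Answer: 5 8 9 10 12

Derivation:
I0 sub r2 <- r4,r2: IF@1 ID@2 stall=0 (-) EX@3 MEM@4 WB@5
I1 mul r5 <- r2,r1: IF@2 ID@3 stall=2 (RAW on I0.r2 (WB@5)) EX@6 MEM@7 WB@8
I2 ld r3 <- r3: IF@3 ID@6 stall=0 (-) EX@7 MEM@8 WB@9
I3 ld r2 <- r4: IF@6 ID@7 stall=0 (-) EX@8 MEM@9 WB@10
I4 add r1 <- r4,r3: IF@7 ID@8 stall=1 (RAW on I2.r3 (WB@9)) EX@10 MEM@11 WB@12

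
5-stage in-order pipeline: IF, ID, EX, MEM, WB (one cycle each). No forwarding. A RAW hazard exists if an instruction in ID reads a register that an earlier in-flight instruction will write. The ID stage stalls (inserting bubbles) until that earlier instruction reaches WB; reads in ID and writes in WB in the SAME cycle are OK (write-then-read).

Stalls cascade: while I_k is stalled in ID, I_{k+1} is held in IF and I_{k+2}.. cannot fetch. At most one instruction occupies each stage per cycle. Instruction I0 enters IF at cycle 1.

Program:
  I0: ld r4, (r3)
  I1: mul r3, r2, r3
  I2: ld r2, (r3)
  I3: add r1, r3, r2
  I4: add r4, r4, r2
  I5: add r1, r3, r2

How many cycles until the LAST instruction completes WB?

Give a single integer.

Answer: 14

Derivation:
I0 ld r4 <- r3: IF@1 ID@2 stall=0 (-) EX@3 MEM@4 WB@5
I1 mul r3 <- r2,r3: IF@2 ID@3 stall=0 (-) EX@4 MEM@5 WB@6
I2 ld r2 <- r3: IF@3 ID@4 stall=2 (RAW on I1.r3 (WB@6)) EX@7 MEM@8 WB@9
I3 add r1 <- r3,r2: IF@4 ID@7 stall=2 (RAW on I2.r2 (WB@9)) EX@10 MEM@11 WB@12
I4 add r4 <- r4,r2: IF@7 ID@10 stall=0 (-) EX@11 MEM@12 WB@13
I5 add r1 <- r3,r2: IF@10 ID@11 stall=0 (-) EX@12 MEM@13 WB@14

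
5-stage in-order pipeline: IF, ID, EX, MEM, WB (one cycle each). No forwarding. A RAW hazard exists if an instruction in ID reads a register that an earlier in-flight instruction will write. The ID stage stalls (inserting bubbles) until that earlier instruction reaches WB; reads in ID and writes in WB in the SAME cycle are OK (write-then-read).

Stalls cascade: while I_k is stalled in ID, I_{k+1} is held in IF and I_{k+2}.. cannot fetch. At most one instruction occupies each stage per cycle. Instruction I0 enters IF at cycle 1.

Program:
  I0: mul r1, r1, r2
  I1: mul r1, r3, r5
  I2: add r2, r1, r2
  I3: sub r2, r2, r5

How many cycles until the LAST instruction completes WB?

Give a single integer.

I0 mul r1 <- r1,r2: IF@1 ID@2 stall=0 (-) EX@3 MEM@4 WB@5
I1 mul r1 <- r3,r5: IF@2 ID@3 stall=0 (-) EX@4 MEM@5 WB@6
I2 add r2 <- r1,r2: IF@3 ID@4 stall=2 (RAW on I1.r1 (WB@6)) EX@7 MEM@8 WB@9
I3 sub r2 <- r2,r5: IF@4 ID@7 stall=2 (RAW on I2.r2 (WB@9)) EX@10 MEM@11 WB@12

Answer: 12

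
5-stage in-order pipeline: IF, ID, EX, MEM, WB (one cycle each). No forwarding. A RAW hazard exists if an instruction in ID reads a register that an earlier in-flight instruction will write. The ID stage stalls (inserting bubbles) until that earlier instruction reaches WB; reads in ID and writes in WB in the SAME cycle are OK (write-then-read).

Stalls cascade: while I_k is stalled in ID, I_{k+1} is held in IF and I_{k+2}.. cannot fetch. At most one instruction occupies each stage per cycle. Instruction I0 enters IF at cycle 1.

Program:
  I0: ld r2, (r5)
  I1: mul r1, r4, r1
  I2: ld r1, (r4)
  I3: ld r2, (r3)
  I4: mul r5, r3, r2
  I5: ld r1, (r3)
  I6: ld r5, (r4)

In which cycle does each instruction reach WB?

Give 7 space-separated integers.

I0 ld r2 <- r5: IF@1 ID@2 stall=0 (-) EX@3 MEM@4 WB@5
I1 mul r1 <- r4,r1: IF@2 ID@3 stall=0 (-) EX@4 MEM@5 WB@6
I2 ld r1 <- r4: IF@3 ID@4 stall=0 (-) EX@5 MEM@6 WB@7
I3 ld r2 <- r3: IF@4 ID@5 stall=0 (-) EX@6 MEM@7 WB@8
I4 mul r5 <- r3,r2: IF@5 ID@6 stall=2 (RAW on I3.r2 (WB@8)) EX@9 MEM@10 WB@11
I5 ld r1 <- r3: IF@6 ID@9 stall=0 (-) EX@10 MEM@11 WB@12
I6 ld r5 <- r4: IF@9 ID@10 stall=0 (-) EX@11 MEM@12 WB@13

Answer: 5 6 7 8 11 12 13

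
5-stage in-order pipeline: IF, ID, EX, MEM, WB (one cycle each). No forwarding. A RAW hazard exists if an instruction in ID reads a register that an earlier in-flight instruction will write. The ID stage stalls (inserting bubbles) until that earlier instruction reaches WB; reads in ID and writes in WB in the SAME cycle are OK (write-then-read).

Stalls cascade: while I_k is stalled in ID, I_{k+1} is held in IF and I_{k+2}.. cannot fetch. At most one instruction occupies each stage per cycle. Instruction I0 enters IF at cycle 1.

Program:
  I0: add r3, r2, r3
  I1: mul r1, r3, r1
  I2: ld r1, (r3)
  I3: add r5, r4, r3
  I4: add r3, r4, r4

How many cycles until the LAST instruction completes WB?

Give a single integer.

Answer: 11

Derivation:
I0 add r3 <- r2,r3: IF@1 ID@2 stall=0 (-) EX@3 MEM@4 WB@5
I1 mul r1 <- r3,r1: IF@2 ID@3 stall=2 (RAW on I0.r3 (WB@5)) EX@6 MEM@7 WB@8
I2 ld r1 <- r3: IF@3 ID@6 stall=0 (-) EX@7 MEM@8 WB@9
I3 add r5 <- r4,r3: IF@6 ID@7 stall=0 (-) EX@8 MEM@9 WB@10
I4 add r3 <- r4,r4: IF@7 ID@8 stall=0 (-) EX@9 MEM@10 WB@11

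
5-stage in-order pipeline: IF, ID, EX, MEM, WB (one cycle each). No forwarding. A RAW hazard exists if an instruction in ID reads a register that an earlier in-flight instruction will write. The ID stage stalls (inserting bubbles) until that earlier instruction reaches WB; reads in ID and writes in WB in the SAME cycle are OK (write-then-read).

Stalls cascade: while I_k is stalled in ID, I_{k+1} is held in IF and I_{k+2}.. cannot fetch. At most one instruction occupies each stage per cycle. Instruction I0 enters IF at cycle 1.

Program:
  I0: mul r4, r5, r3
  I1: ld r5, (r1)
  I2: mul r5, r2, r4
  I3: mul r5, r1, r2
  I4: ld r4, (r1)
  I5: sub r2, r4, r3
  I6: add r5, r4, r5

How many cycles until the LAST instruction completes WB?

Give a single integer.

Answer: 14

Derivation:
I0 mul r4 <- r5,r3: IF@1 ID@2 stall=0 (-) EX@3 MEM@4 WB@5
I1 ld r5 <- r1: IF@2 ID@3 stall=0 (-) EX@4 MEM@5 WB@6
I2 mul r5 <- r2,r4: IF@3 ID@4 stall=1 (RAW on I0.r4 (WB@5)) EX@6 MEM@7 WB@8
I3 mul r5 <- r1,r2: IF@4 ID@6 stall=0 (-) EX@7 MEM@8 WB@9
I4 ld r4 <- r1: IF@6 ID@7 stall=0 (-) EX@8 MEM@9 WB@10
I5 sub r2 <- r4,r3: IF@7 ID@8 stall=2 (RAW on I4.r4 (WB@10)) EX@11 MEM@12 WB@13
I6 add r5 <- r4,r5: IF@8 ID@11 stall=0 (-) EX@12 MEM@13 WB@14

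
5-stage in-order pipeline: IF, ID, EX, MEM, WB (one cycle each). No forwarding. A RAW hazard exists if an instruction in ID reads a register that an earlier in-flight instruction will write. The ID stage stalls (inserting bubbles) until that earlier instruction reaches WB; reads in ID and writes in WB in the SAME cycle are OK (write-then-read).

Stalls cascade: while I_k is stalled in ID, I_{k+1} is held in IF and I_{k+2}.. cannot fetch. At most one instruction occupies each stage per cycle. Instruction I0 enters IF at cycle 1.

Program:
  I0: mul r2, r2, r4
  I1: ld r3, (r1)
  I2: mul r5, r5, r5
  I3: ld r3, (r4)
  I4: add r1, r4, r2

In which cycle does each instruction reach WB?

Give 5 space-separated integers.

Answer: 5 6 7 8 9

Derivation:
I0 mul r2 <- r2,r4: IF@1 ID@2 stall=0 (-) EX@3 MEM@4 WB@5
I1 ld r3 <- r1: IF@2 ID@3 stall=0 (-) EX@4 MEM@5 WB@6
I2 mul r5 <- r5,r5: IF@3 ID@4 stall=0 (-) EX@5 MEM@6 WB@7
I3 ld r3 <- r4: IF@4 ID@5 stall=0 (-) EX@6 MEM@7 WB@8
I4 add r1 <- r4,r2: IF@5 ID@6 stall=0 (-) EX@7 MEM@8 WB@9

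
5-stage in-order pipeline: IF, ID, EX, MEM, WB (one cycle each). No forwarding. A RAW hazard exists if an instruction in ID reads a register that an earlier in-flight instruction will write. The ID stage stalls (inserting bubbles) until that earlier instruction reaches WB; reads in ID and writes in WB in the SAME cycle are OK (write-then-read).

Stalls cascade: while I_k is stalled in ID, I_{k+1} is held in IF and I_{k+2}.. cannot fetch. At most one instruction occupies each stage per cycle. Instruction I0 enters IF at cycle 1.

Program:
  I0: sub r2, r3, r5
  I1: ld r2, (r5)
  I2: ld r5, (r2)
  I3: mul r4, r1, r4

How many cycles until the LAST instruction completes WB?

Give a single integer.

Answer: 10

Derivation:
I0 sub r2 <- r3,r5: IF@1 ID@2 stall=0 (-) EX@3 MEM@4 WB@5
I1 ld r2 <- r5: IF@2 ID@3 stall=0 (-) EX@4 MEM@5 WB@6
I2 ld r5 <- r2: IF@3 ID@4 stall=2 (RAW on I1.r2 (WB@6)) EX@7 MEM@8 WB@9
I3 mul r4 <- r1,r4: IF@4 ID@7 stall=0 (-) EX@8 MEM@9 WB@10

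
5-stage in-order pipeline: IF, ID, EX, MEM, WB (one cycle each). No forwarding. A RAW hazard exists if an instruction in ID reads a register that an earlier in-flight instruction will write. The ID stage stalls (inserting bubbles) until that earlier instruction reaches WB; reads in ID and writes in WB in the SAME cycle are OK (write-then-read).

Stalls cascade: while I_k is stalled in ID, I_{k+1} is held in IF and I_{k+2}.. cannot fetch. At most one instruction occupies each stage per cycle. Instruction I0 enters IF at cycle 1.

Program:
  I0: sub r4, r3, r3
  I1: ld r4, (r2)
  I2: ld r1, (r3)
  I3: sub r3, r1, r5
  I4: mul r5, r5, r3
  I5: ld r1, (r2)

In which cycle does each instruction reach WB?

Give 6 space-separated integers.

I0 sub r4 <- r3,r3: IF@1 ID@2 stall=0 (-) EX@3 MEM@4 WB@5
I1 ld r4 <- r2: IF@2 ID@3 stall=0 (-) EX@4 MEM@5 WB@6
I2 ld r1 <- r3: IF@3 ID@4 stall=0 (-) EX@5 MEM@6 WB@7
I3 sub r3 <- r1,r5: IF@4 ID@5 stall=2 (RAW on I2.r1 (WB@7)) EX@8 MEM@9 WB@10
I4 mul r5 <- r5,r3: IF@5 ID@8 stall=2 (RAW on I3.r3 (WB@10)) EX@11 MEM@12 WB@13
I5 ld r1 <- r2: IF@8 ID@11 stall=0 (-) EX@12 MEM@13 WB@14

Answer: 5 6 7 10 13 14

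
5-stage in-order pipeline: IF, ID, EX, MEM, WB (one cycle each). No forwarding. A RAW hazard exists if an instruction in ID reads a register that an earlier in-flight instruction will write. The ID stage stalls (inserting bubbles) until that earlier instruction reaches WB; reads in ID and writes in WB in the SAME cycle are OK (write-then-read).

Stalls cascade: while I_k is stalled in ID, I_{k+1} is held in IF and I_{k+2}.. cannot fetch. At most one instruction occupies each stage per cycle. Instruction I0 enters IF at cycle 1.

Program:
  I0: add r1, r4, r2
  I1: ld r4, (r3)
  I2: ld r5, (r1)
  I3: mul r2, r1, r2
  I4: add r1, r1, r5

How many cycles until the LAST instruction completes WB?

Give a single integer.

Answer: 11

Derivation:
I0 add r1 <- r4,r2: IF@1 ID@2 stall=0 (-) EX@3 MEM@4 WB@5
I1 ld r4 <- r3: IF@2 ID@3 stall=0 (-) EX@4 MEM@5 WB@6
I2 ld r5 <- r1: IF@3 ID@4 stall=1 (RAW on I0.r1 (WB@5)) EX@6 MEM@7 WB@8
I3 mul r2 <- r1,r2: IF@4 ID@6 stall=0 (-) EX@7 MEM@8 WB@9
I4 add r1 <- r1,r5: IF@6 ID@7 stall=1 (RAW on I2.r5 (WB@8)) EX@9 MEM@10 WB@11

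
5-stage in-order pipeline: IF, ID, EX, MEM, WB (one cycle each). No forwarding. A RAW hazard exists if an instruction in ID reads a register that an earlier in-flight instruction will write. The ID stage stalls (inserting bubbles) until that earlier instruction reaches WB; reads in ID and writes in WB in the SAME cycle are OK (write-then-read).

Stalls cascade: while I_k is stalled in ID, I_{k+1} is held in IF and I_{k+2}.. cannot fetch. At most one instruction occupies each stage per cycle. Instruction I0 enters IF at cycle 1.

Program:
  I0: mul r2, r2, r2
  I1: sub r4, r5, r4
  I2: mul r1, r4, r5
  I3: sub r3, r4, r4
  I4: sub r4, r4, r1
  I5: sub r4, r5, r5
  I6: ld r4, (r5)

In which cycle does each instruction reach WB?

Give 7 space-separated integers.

Answer: 5 6 9 10 12 13 14

Derivation:
I0 mul r2 <- r2,r2: IF@1 ID@2 stall=0 (-) EX@3 MEM@4 WB@5
I1 sub r4 <- r5,r4: IF@2 ID@3 stall=0 (-) EX@4 MEM@5 WB@6
I2 mul r1 <- r4,r5: IF@3 ID@4 stall=2 (RAW on I1.r4 (WB@6)) EX@7 MEM@8 WB@9
I3 sub r3 <- r4,r4: IF@4 ID@7 stall=0 (-) EX@8 MEM@9 WB@10
I4 sub r4 <- r4,r1: IF@7 ID@8 stall=1 (RAW on I2.r1 (WB@9)) EX@10 MEM@11 WB@12
I5 sub r4 <- r5,r5: IF@8 ID@10 stall=0 (-) EX@11 MEM@12 WB@13
I6 ld r4 <- r5: IF@10 ID@11 stall=0 (-) EX@12 MEM@13 WB@14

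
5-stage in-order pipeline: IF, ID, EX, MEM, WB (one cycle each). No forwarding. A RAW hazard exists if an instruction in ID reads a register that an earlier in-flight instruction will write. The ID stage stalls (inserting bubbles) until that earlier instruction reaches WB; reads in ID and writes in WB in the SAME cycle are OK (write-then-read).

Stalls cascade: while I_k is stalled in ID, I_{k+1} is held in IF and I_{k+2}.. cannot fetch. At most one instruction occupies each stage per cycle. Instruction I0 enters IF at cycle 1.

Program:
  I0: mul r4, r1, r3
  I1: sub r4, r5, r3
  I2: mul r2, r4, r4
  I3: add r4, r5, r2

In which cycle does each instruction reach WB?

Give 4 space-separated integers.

Answer: 5 6 9 12

Derivation:
I0 mul r4 <- r1,r3: IF@1 ID@2 stall=0 (-) EX@3 MEM@4 WB@5
I1 sub r4 <- r5,r3: IF@2 ID@3 stall=0 (-) EX@4 MEM@5 WB@6
I2 mul r2 <- r4,r4: IF@3 ID@4 stall=2 (RAW on I1.r4 (WB@6)) EX@7 MEM@8 WB@9
I3 add r4 <- r5,r2: IF@4 ID@7 stall=2 (RAW on I2.r2 (WB@9)) EX@10 MEM@11 WB@12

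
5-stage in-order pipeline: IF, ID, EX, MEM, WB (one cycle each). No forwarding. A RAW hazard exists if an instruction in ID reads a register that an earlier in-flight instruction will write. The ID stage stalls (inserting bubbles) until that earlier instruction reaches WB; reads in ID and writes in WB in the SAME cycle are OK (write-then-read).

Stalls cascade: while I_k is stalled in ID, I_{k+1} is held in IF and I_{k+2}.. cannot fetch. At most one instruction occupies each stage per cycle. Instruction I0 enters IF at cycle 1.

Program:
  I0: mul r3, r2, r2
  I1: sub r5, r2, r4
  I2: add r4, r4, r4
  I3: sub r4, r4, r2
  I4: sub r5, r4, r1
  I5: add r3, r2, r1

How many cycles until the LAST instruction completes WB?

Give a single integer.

I0 mul r3 <- r2,r2: IF@1 ID@2 stall=0 (-) EX@3 MEM@4 WB@5
I1 sub r5 <- r2,r4: IF@2 ID@3 stall=0 (-) EX@4 MEM@5 WB@6
I2 add r4 <- r4,r4: IF@3 ID@4 stall=0 (-) EX@5 MEM@6 WB@7
I3 sub r4 <- r4,r2: IF@4 ID@5 stall=2 (RAW on I2.r4 (WB@7)) EX@8 MEM@9 WB@10
I4 sub r5 <- r4,r1: IF@5 ID@8 stall=2 (RAW on I3.r4 (WB@10)) EX@11 MEM@12 WB@13
I5 add r3 <- r2,r1: IF@8 ID@11 stall=0 (-) EX@12 MEM@13 WB@14

Answer: 14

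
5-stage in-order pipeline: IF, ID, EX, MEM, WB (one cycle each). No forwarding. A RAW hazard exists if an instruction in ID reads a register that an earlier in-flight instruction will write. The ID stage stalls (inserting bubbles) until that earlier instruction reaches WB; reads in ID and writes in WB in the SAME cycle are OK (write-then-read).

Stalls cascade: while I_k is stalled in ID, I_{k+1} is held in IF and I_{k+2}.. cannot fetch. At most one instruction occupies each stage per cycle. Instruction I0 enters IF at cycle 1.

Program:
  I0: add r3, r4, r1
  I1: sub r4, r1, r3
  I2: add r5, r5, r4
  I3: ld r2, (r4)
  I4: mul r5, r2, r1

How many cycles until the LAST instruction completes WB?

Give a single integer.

Answer: 15

Derivation:
I0 add r3 <- r4,r1: IF@1 ID@2 stall=0 (-) EX@3 MEM@4 WB@5
I1 sub r4 <- r1,r3: IF@2 ID@3 stall=2 (RAW on I0.r3 (WB@5)) EX@6 MEM@7 WB@8
I2 add r5 <- r5,r4: IF@3 ID@6 stall=2 (RAW on I1.r4 (WB@8)) EX@9 MEM@10 WB@11
I3 ld r2 <- r4: IF@6 ID@9 stall=0 (-) EX@10 MEM@11 WB@12
I4 mul r5 <- r2,r1: IF@9 ID@10 stall=2 (RAW on I3.r2 (WB@12)) EX@13 MEM@14 WB@15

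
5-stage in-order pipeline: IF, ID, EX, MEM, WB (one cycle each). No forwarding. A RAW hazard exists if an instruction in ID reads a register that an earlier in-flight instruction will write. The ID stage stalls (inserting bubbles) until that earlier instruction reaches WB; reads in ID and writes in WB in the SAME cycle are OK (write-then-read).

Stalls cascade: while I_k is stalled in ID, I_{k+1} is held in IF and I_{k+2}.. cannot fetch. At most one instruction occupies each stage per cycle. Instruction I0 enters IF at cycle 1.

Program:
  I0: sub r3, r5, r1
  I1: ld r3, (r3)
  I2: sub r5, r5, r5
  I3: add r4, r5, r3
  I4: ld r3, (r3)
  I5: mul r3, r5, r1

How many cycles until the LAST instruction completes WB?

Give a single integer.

I0 sub r3 <- r5,r1: IF@1 ID@2 stall=0 (-) EX@3 MEM@4 WB@5
I1 ld r3 <- r3: IF@2 ID@3 stall=2 (RAW on I0.r3 (WB@5)) EX@6 MEM@7 WB@8
I2 sub r5 <- r5,r5: IF@3 ID@6 stall=0 (-) EX@7 MEM@8 WB@9
I3 add r4 <- r5,r3: IF@6 ID@7 stall=2 (RAW on I2.r5 (WB@9)) EX@10 MEM@11 WB@12
I4 ld r3 <- r3: IF@7 ID@10 stall=0 (-) EX@11 MEM@12 WB@13
I5 mul r3 <- r5,r1: IF@10 ID@11 stall=0 (-) EX@12 MEM@13 WB@14

Answer: 14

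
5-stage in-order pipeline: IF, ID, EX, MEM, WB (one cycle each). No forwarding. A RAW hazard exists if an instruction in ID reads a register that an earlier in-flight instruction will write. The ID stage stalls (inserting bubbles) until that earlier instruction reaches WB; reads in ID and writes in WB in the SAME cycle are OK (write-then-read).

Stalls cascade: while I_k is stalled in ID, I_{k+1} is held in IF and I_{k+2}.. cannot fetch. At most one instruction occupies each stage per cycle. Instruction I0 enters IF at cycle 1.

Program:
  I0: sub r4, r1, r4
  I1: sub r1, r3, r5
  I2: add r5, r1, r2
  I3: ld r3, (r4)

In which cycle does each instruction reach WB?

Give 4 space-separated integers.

Answer: 5 6 9 10

Derivation:
I0 sub r4 <- r1,r4: IF@1 ID@2 stall=0 (-) EX@3 MEM@4 WB@5
I1 sub r1 <- r3,r5: IF@2 ID@3 stall=0 (-) EX@4 MEM@5 WB@6
I2 add r5 <- r1,r2: IF@3 ID@4 stall=2 (RAW on I1.r1 (WB@6)) EX@7 MEM@8 WB@9
I3 ld r3 <- r4: IF@4 ID@7 stall=0 (-) EX@8 MEM@9 WB@10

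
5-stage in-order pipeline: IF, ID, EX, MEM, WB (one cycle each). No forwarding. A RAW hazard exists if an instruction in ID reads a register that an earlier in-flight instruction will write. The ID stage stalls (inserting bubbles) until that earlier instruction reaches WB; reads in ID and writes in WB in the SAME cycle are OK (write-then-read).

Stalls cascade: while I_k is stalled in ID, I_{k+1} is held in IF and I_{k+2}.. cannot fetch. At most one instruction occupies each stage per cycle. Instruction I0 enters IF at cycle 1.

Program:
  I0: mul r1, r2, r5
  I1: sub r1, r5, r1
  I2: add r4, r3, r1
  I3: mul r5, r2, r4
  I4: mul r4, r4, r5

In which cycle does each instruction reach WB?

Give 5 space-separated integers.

Answer: 5 8 11 14 17

Derivation:
I0 mul r1 <- r2,r5: IF@1 ID@2 stall=0 (-) EX@3 MEM@4 WB@5
I1 sub r1 <- r5,r1: IF@2 ID@3 stall=2 (RAW on I0.r1 (WB@5)) EX@6 MEM@7 WB@8
I2 add r4 <- r3,r1: IF@3 ID@6 stall=2 (RAW on I1.r1 (WB@8)) EX@9 MEM@10 WB@11
I3 mul r5 <- r2,r4: IF@6 ID@9 stall=2 (RAW on I2.r4 (WB@11)) EX@12 MEM@13 WB@14
I4 mul r4 <- r4,r5: IF@9 ID@12 stall=2 (RAW on I3.r5 (WB@14)) EX@15 MEM@16 WB@17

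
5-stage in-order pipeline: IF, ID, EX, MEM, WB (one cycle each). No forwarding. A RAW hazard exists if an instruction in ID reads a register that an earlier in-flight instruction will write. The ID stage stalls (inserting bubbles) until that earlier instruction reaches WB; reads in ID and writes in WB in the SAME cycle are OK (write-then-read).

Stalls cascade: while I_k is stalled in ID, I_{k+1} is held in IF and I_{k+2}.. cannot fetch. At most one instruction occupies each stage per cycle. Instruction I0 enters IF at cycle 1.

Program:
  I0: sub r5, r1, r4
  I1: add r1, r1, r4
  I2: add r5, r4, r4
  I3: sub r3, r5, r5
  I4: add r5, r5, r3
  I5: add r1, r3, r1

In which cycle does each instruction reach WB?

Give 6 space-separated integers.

Answer: 5 6 7 10 13 14

Derivation:
I0 sub r5 <- r1,r4: IF@1 ID@2 stall=0 (-) EX@3 MEM@4 WB@5
I1 add r1 <- r1,r4: IF@2 ID@3 stall=0 (-) EX@4 MEM@5 WB@6
I2 add r5 <- r4,r4: IF@3 ID@4 stall=0 (-) EX@5 MEM@6 WB@7
I3 sub r3 <- r5,r5: IF@4 ID@5 stall=2 (RAW on I2.r5 (WB@7)) EX@8 MEM@9 WB@10
I4 add r5 <- r5,r3: IF@5 ID@8 stall=2 (RAW on I3.r3 (WB@10)) EX@11 MEM@12 WB@13
I5 add r1 <- r3,r1: IF@8 ID@11 stall=0 (-) EX@12 MEM@13 WB@14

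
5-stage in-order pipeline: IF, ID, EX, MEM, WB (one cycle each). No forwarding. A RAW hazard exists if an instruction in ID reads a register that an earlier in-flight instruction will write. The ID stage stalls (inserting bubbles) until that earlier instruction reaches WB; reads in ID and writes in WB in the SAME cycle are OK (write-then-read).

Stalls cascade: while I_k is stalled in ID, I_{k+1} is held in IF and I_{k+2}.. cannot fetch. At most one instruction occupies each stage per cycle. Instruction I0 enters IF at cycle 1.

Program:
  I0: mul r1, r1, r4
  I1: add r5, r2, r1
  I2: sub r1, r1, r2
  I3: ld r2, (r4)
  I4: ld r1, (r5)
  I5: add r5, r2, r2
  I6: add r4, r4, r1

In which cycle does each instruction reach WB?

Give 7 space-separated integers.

Answer: 5 8 9 10 11 13 14

Derivation:
I0 mul r1 <- r1,r4: IF@1 ID@2 stall=0 (-) EX@3 MEM@4 WB@5
I1 add r5 <- r2,r1: IF@2 ID@3 stall=2 (RAW on I0.r1 (WB@5)) EX@6 MEM@7 WB@8
I2 sub r1 <- r1,r2: IF@3 ID@6 stall=0 (-) EX@7 MEM@8 WB@9
I3 ld r2 <- r4: IF@6 ID@7 stall=0 (-) EX@8 MEM@9 WB@10
I4 ld r1 <- r5: IF@7 ID@8 stall=0 (-) EX@9 MEM@10 WB@11
I5 add r5 <- r2,r2: IF@8 ID@9 stall=1 (RAW on I3.r2 (WB@10)) EX@11 MEM@12 WB@13
I6 add r4 <- r4,r1: IF@9 ID@11 stall=0 (-) EX@12 MEM@13 WB@14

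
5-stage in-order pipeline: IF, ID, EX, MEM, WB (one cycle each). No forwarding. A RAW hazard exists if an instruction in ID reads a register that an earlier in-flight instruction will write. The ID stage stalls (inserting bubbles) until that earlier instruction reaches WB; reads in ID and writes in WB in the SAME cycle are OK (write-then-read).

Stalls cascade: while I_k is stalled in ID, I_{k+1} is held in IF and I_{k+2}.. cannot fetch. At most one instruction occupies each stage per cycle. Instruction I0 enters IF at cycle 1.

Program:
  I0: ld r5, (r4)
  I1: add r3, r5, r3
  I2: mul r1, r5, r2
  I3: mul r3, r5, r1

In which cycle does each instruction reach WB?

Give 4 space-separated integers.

Answer: 5 8 9 12

Derivation:
I0 ld r5 <- r4: IF@1 ID@2 stall=0 (-) EX@3 MEM@4 WB@5
I1 add r3 <- r5,r3: IF@2 ID@3 stall=2 (RAW on I0.r5 (WB@5)) EX@6 MEM@7 WB@8
I2 mul r1 <- r5,r2: IF@3 ID@6 stall=0 (-) EX@7 MEM@8 WB@9
I3 mul r3 <- r5,r1: IF@6 ID@7 stall=2 (RAW on I2.r1 (WB@9)) EX@10 MEM@11 WB@12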